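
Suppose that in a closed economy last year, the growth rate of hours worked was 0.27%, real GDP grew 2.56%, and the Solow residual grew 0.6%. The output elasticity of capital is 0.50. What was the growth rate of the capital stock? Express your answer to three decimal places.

The capital stock growth was 3.650%.

Labor's share = 1 − 0.5 = 0.5.
gY = gA + 0.5×0.27 + 0.5×g.
0.5×g = 2.56 − 0.6 − 0.135 = 1.825.
g = 1.825 / 0.5 = 3.65%.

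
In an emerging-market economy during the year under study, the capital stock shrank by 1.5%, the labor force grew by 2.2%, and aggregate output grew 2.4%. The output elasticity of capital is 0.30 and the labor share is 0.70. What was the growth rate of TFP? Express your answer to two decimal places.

Labor's share = 1 − 0.3 = 0.7.
The capital stock: 0.3 × (-1.5) = -0.45 pp.
The labor force: 0.7 × 2.2 = 1.54 pp.
TFP growth = 2.4 − 1.09 = 1.31%.

TFP grew 1.31%.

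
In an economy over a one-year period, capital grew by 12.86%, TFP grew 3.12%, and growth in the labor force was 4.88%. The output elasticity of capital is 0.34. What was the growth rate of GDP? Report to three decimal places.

Labor's share = 1 − 0.34 = 0.66.
Capital: 0.34 × 12.86 = 4.3724 pp.
The labor force: 0.66 × 4.88 = 3.2208 pp.
Output growth = 3.12 + 7.5932 = 10.7132%.

GDP growth was 10.713%.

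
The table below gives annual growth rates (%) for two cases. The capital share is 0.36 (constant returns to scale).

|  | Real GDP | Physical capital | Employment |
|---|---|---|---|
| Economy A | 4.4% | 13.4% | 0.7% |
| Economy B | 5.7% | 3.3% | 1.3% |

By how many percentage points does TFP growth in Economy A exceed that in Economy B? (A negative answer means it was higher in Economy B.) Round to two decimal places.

-4.55 percentage points

Labor's share = 1 − 0.36 = 0.64.
Economy A: TFP = 4.4 − 4.824 − 0.448 = -0.872%.
Economy B: TFP = 5.7 − 1.188 − 0.832 = 3.68%.
Difference = -0.872 − (3.68) = -4.552 pp.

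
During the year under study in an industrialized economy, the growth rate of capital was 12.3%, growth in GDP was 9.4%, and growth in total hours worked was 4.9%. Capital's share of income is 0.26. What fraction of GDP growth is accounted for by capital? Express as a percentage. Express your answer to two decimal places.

Capital contributed 0.26 × 12.3 = 3.198 pp.
Share of growth = 3.198 / 9.4 × 100 = 34.0213%.

34.02%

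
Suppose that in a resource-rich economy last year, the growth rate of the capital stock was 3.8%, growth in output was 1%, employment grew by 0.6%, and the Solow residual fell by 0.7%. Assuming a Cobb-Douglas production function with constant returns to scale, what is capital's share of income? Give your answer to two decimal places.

0.34

gY = gA + α·gK + (1−α)·gL, so gY − gA − gL = α(gK − gL).
1 + 0.7 − 0.6 = α × (3.8 − 0.6).
1.1 = 3.2 α, so α = 0.3438.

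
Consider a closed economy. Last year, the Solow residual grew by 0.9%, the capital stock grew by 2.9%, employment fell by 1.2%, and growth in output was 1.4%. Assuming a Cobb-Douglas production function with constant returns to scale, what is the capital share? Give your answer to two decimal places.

gY = gA + α·gK + (1−α)·gL, so gY − gA − gL = α(gK − gL).
1.4 − 0.9 + 1.2 = α × (2.9 − (-1.2)).
1.7 = 4.1 α, so α = 0.4146.

α = 0.41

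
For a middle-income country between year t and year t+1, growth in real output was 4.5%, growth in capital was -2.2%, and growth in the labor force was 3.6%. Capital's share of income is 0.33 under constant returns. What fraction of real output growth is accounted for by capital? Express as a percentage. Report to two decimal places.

Capital contributed 0.33 × (-2.2) = -0.726 pp.
Share of growth = -0.726 / 4.5 × 100 = -16.1333%.

-16.13%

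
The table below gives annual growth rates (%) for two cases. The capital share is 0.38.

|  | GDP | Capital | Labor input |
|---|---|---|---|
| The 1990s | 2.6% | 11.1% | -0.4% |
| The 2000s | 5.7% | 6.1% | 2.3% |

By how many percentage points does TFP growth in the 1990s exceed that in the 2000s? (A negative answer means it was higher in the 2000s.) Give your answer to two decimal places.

Labor's share = 1 − 0.38 = 0.62.
The 1990s: TFP = 2.6 − 4.218 + 0.248 = -1.37%.
The 2000s: TFP = 5.7 − 2.318 − 1.426 = 1.956%.
Difference = -1.37 − (1.956) = -3.326 pp.

-3.33 percentage points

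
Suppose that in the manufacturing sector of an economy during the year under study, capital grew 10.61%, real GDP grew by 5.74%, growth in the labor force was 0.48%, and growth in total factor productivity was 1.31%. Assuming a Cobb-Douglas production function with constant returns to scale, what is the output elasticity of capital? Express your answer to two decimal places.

gY = gA + α·gK + (1−α)·gL, so gY − gA − gL = α(gK − gL).
5.74 − 1.31 − 0.48 = α × (10.61 − 0.48).
3.95 = 10.13 α, so α = 0.3899.

α = 0.39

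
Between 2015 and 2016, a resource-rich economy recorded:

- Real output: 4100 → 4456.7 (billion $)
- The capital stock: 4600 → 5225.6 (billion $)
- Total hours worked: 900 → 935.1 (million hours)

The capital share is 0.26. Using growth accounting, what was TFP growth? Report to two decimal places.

Real output growth = (4456.7 − 4100) / 4100 = 8.7%.
The capital stock growth = (5225.6 − 4600) / 4600 = 13.6%.
Total hours worked growth = (935.1 − 900) / 900 = 3.9%.
Labor's share = 1 − 0.26 = 0.74.
The capital stock: 0.26 × 13.6 = 3.536 pp.
Total hours worked: 0.74 × 3.9 = 2.886 pp.
TFP growth = 8.7 − 6.422 = 2.278%.

TFP grew 2.28%.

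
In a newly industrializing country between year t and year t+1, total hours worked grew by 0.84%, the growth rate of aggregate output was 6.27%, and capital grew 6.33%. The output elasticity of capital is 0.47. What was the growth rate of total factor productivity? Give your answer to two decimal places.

Labor's share = 1 − 0.47 = 0.53.
Capital: 0.47 × 6.33 = 2.9751 pp.
Total hours worked: 0.53 × 0.84 = 0.4452 pp.
TFP growth = 6.27 − 3.4203 = 2.8497%.

2.85%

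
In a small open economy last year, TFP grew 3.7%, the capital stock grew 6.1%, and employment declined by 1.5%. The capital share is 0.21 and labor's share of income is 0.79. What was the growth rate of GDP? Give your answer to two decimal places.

3.80%

Labor's share = 1 − 0.21 = 0.79.
The capital stock: 0.21 × 6.1 = 1.281 pp.
Employment: 0.79 × (-1.5) = -1.185 pp.
Output growth = 3.7 + 0.096 = 3.796%.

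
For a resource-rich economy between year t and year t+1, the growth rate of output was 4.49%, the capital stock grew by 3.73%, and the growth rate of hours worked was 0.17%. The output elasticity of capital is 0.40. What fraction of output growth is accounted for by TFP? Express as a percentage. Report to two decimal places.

Labor's share = 1 − 0.4 = 0.6.
The capital stock: 0.4 × 3.73 = 1.492 pp.
Hours worked: 0.6 × 0.17 = 0.102 pp.
TFP growth = 4.49 − 1.594 = 2.896%.
TFP share of growth = 2.896 / 4.49 × 100 = 64.4989%.

64.50%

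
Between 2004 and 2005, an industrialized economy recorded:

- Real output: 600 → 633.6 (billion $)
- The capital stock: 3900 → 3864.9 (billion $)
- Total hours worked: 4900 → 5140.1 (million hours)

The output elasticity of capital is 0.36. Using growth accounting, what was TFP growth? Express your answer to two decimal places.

TFP grew 2.79%.

Real output growth = (633.6 − 600) / 600 = 5.6%.
The capital stock growth = (3864.9 − 3900) / 3900 = -0.9%.
Total hours worked growth = (5140.1 − 4900) / 4900 = 4.9%.
Labor's share = 1 − 0.36 = 0.64.
The capital stock: 0.36 × (-0.9) = -0.324 pp.
Total hours worked: 0.64 × 4.9 = 3.136 pp.
TFP growth = 5.6 − 2.812 = 2.788%.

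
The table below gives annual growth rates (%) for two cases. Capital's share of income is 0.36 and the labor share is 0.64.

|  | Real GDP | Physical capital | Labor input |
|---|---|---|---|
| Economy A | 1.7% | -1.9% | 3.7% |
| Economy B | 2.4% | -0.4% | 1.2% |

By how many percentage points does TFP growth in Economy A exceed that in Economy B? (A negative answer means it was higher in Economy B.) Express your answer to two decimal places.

-1.76 percentage points

Labor's share = 1 − 0.36 = 0.64.
Economy A: TFP = 1.7 + 0.684 − 2.368 = 0.016%.
Economy B: TFP = 2.4 + 0.144 − 0.768 = 1.776%.
Difference = 0.016 − (1.776) = -1.76 pp.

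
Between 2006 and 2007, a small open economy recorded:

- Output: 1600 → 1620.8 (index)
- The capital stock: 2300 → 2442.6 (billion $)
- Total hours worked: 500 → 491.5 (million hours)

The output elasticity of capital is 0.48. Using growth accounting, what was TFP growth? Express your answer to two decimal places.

-0.79%

Output growth = (1620.8 − 1600) / 1600 = 1.3%.
The capital stock growth = (2442.6 − 2300) / 2300 = 6.2%.
Total hours worked growth = (491.5 − 500) / 500 = -1.7%.
Labor's share = 1 − 0.48 = 0.52.
The capital stock: 0.48 × 6.2 = 2.976 pp.
Total hours worked: 0.52 × (-1.7) = -0.884 pp.
TFP growth = 1.3 − 2.092 = -0.792%.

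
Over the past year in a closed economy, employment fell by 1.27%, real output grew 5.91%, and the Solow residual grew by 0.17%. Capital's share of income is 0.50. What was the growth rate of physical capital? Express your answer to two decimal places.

Labor's share = 1 − 0.5 = 0.5.
gY = gA + 0.5×(-1.27) + 0.5×g.
0.5×g = 5.91 − 0.17 + 0.635 = 6.375.
g = 6.375 / 0.5 = 12.75%.

12.75%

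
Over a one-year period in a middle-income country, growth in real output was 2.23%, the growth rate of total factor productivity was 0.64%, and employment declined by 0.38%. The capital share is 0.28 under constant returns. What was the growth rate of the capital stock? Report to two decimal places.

Labor's share = 1 − 0.28 = 0.72.
gY = gA + 0.72×(-0.38) + 0.28×g.
0.28×g = 2.23 − 0.64 + 0.2736 = 1.8636.
g = 1.8636 / 0.28 = 6.6557%.

6.66%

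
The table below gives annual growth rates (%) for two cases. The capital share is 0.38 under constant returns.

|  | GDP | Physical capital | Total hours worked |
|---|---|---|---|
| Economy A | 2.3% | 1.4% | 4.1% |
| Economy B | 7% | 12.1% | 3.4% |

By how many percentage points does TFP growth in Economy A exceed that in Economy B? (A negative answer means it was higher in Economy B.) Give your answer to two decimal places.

-1.07 percentage points

Labor's share = 1 − 0.38 = 0.62.
Economy A: TFP = 2.3 − 0.532 − 2.542 = -0.774%.
Economy B: TFP = 7 − 4.598 − 2.108 = 0.294%.
Difference = -0.774 − (0.294) = -1.068 pp.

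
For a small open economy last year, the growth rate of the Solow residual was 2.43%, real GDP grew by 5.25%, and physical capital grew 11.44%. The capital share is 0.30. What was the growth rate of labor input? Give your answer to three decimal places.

Labor's share = 1 − 0.3 = 0.7.
gY = gA + 0.3×11.44 + 0.7×g.
0.7×g = 5.25 − 2.43 − 3.432 = -0.612.
g = -0.612 / 0.7 = -0.87429%.

-0.874%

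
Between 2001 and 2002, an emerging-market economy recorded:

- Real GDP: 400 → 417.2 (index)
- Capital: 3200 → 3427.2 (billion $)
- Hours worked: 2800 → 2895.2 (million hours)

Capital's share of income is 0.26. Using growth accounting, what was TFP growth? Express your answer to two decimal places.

Real GDP growth = (417.2 − 400) / 400 = 4.3%.
Capital growth = (3427.2 − 3200) / 3200 = 7.1%.
Hours worked growth = (2895.2 − 2800) / 2800 = 3.4%.
Labor's share = 1 − 0.26 = 0.74.
Capital: 0.26 × 7.1 = 1.846 pp.
Hours worked: 0.74 × 3.4 = 2.516 pp.
TFP growth = 4.3 − 4.362 = -0.062%.

-0.06%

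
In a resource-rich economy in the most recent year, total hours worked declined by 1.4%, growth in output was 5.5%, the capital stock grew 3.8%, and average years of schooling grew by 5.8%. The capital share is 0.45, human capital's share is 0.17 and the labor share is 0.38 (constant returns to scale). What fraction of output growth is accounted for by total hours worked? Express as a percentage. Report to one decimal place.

Labor's share = 1 − 0.45 − 0.17 = 0.38.
Total hours worked contributed 0.38 × (-1.4) = -0.532 pp.
Share of growth = -0.532 / 5.5 × 100 = -9.673%.

Total hours worked accounted for -9.7% of growth.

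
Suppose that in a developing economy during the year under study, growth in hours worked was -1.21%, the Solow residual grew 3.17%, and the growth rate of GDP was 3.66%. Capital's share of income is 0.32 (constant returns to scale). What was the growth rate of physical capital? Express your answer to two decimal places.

Labor's share = 1 − 0.32 = 0.68.
gY = gA + 0.68×(-1.21) + 0.32×g.
0.32×g = 3.66 − 3.17 + 0.8228 = 1.3128.
g = 1.3128 / 0.32 = 4.1025%.

4.10%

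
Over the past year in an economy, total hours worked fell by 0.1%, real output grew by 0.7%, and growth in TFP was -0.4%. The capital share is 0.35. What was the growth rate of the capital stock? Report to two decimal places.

Labor's share = 1 − 0.35 = 0.65.
gY = gA + 0.65×(-0.1) + 0.35×g.
0.35×g = 0.7 + 0.4 + 0.065 = 1.165.
g = 1.165 / 0.35 = 3.3286%.

The capital stock growth was 3.33%.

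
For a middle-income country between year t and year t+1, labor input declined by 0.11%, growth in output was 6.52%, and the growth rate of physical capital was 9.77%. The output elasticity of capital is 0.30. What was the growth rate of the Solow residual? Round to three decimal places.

3.666%

Labor's share = 1 − 0.3 = 0.7.
Physical capital: 0.3 × 9.77 = 2.931 pp.
Labor input: 0.7 × (-0.11) = -0.077 pp.
TFP growth = 6.52 − 2.854 = 3.666%.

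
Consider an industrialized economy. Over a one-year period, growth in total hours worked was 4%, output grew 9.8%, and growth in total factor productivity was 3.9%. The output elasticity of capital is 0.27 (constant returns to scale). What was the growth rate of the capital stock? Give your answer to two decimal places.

11.04%

Labor's share = 1 − 0.27 = 0.73.
gY = gA + 0.73×4 + 0.27×g.
0.27×g = 9.8 − 3.9 − 2.92 = 2.98.
g = 2.98 / 0.27 = 11.037%.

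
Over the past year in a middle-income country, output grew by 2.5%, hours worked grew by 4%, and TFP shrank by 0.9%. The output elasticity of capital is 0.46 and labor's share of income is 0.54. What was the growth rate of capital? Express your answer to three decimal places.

Capital growth was 2.696%.

Labor's share = 1 − 0.46 = 0.54.
gY = gA + 0.54×4 + 0.46×g.
0.46×g = 2.5 + 0.9 − 2.16 = 1.24.
g = 1.24 / 0.46 = 2.69565%.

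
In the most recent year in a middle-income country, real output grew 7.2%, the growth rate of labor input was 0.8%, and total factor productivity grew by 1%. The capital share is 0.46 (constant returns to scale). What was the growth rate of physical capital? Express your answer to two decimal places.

Labor's share = 1 − 0.46 = 0.54.
gY = gA + 0.54×0.8 + 0.46×g.
0.46×g = 7.2 − 1 − 0.432 = 5.768.
g = 5.768 / 0.46 = 12.5391%.

12.54%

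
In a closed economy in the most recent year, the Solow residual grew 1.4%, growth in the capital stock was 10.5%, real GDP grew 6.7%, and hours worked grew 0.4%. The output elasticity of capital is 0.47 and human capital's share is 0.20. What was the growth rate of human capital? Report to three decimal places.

Labor's share = 1 − 0.47 − 0.2 = 0.33.
gY = gA + 0.47×10.5 + 0.33×0.4 + 0.2×g.
0.2×g = 6.7 − 1.4 − 5.067 = 0.233.
g = 0.233 / 0.2 = 1.165%.

Human capital grew 1.165%.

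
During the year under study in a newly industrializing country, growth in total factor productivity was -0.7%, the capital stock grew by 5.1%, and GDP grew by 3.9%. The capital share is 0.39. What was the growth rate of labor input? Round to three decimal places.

Labor's share = 1 − 0.39 = 0.61.
gY = gA + 0.39×5.1 + 0.61×g.
0.61×g = 3.9 + 0.7 − 1.989 = 2.611.
g = 2.611 / 0.61 = 4.28033%.

Labor input growth was 4.280%.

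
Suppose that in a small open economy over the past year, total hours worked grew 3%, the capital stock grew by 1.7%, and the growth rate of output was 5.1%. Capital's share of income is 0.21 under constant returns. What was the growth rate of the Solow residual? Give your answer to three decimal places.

The Solow residual grew 2.373%.

Labor's share = 1 − 0.21 = 0.79.
The capital stock: 0.21 × 1.7 = 0.357 pp.
Total hours worked: 0.79 × 3 = 2.37 pp.
TFP growth = 5.1 − 2.727 = 2.373%.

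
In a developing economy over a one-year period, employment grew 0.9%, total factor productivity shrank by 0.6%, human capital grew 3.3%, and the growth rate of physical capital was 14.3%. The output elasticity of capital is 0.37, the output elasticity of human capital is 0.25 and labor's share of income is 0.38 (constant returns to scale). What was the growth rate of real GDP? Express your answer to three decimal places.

5.858%

Labor's share = 1 − 0.37 − 0.25 = 0.38.
Physical capital: 0.37 × 14.3 = 5.291 pp.
Human capital: 0.25 × 3.3 = 0.825 pp.
Employment: 0.38 × 0.9 = 0.342 pp.
Output growth = -0.6 + 6.458 = 5.858%.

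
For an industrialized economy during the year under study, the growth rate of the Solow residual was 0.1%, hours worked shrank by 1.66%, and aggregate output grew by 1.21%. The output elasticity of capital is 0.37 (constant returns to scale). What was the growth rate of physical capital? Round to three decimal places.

Labor's share = 1 − 0.37 = 0.63.
gY = gA + 0.63×(-1.66) + 0.37×g.
0.37×g = 1.21 − 0.1 + 1.0458 = 2.1558.
g = 2.1558 / 0.37 = 5.82649%.

Physical capital grew 5.826%.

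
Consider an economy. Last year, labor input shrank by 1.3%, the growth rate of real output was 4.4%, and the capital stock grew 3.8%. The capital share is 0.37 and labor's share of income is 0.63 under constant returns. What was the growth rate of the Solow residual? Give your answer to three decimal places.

Labor's share = 1 − 0.37 = 0.63.
The capital stock: 0.37 × 3.8 = 1.406 pp.
Labor input: 0.63 × (-1.3) = -0.819 pp.
TFP growth = 4.4 − 0.587 = 3.813%.

3.813%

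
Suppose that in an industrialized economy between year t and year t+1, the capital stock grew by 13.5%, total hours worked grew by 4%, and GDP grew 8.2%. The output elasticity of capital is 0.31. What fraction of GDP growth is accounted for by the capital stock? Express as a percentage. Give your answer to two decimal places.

51.04%

The capital stock contributed 0.31 × 13.5 = 4.185 pp.
Share of growth = 4.185 / 8.2 × 100 = 51.0366%.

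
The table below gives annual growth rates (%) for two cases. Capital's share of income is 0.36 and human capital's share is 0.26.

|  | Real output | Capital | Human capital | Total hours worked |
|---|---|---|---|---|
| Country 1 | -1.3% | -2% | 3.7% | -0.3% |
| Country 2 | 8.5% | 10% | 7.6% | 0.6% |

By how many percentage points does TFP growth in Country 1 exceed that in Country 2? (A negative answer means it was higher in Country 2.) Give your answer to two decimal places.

Labor's share = 1 − 0.36 − 0.26 = 0.38.
Country 1: TFP = -1.3 + 0.72 − 0.962 + 0.114 = -1.428%.
Country 2: TFP = 8.5 − 3.6 − 1.976 − 0.228 = 2.696%.
Difference = -1.428 − (2.696) = -4.124 pp.

-4.12 percentage points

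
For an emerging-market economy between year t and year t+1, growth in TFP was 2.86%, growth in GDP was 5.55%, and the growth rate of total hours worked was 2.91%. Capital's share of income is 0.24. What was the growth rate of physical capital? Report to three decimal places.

Physical capital grew 1.993%.

Labor's share = 1 − 0.24 = 0.76.
gY = gA + 0.76×2.91 + 0.24×g.
0.24×g = 5.55 − 2.86 − 2.2116 = 0.4784.
g = 0.4784 / 0.24 = 1.99333%.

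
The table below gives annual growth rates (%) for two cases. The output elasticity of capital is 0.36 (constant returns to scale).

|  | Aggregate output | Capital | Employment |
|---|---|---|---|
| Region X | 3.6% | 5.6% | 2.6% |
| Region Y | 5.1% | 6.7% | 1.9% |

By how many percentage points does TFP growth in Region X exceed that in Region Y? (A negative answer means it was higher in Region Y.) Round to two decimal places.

Labor's share = 1 − 0.36 = 0.64.
Region X: TFP = 3.6 − 2.016 − 1.664 = -0.08%.
Region Y: TFP = 5.1 − 2.412 − 1.216 = 1.472%.
Difference = -0.08 − (1.472) = -1.552 pp.

-1.55 percentage points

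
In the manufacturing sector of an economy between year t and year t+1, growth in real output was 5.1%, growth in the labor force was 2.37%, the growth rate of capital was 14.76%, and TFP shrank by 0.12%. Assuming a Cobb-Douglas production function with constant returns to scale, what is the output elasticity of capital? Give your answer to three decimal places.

0.230

gY = gA + α·gK + (1−α)·gL, so gY − gA − gL = α(gK − gL).
5.1 + 0.12 − 2.37 = α × (14.76 − 2.37).
2.85 = 12.39 α, so α = 0.23002.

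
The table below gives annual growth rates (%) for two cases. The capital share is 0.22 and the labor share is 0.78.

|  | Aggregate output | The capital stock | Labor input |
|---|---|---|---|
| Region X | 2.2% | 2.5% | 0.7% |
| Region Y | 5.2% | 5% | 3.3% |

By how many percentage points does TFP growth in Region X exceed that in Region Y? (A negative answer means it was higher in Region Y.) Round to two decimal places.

-0.42 percentage points

Labor's share = 1 − 0.22 = 0.78.
Region X: TFP = 2.2 − 0.55 − 0.546 = 1.104%.
Region Y: TFP = 5.2 − 1.1 − 2.574 = 1.526%.
Difference = 1.104 − (1.526) = -0.422 pp.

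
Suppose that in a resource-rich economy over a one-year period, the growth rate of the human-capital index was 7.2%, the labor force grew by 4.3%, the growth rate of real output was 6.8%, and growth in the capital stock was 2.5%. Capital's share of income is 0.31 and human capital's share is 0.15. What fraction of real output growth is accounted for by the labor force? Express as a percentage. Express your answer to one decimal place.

The labor force accounted for 34.1% of growth.

Labor's share = 1 − 0.31 − 0.15 = 0.54.
The labor force contributed 0.54 × 4.3 = 2.322 pp.
Share of growth = 2.322 / 6.8 × 100 = 34.147%.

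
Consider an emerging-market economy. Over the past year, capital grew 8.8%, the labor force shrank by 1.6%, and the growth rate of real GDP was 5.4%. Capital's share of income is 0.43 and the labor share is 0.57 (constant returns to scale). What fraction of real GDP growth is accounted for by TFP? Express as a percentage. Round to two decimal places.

Labor's share = 1 − 0.43 = 0.57.
Capital: 0.43 × 8.8 = 3.784 pp.
The labor force: 0.57 × (-1.6) = -0.912 pp.
TFP growth = 5.4 − 2.872 = 2.528%.
TFP share of growth = 2.528 / 5.4 × 100 = 46.8148%.

TFP accounted for 46.81% of growth.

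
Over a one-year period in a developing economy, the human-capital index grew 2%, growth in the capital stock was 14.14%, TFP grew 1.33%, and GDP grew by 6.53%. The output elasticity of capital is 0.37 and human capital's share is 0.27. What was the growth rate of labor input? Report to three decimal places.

Labor's share = 1 − 0.37 − 0.27 = 0.36.
gY = gA + 0.37×14.14 + 0.27×2 + 0.36×g.
0.36×g = 6.53 − 1.33 − 5.7718 = -0.5718.
g = -0.5718 / 0.36 = -1.58833%.

-1.588%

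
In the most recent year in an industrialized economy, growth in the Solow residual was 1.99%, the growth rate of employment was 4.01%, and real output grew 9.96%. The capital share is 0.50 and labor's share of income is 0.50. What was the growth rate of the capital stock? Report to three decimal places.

Labor's share = 1 − 0.5 = 0.5.
gY = gA + 0.5×4.01 + 0.5×g.
0.5×g = 9.96 − 1.99 − 2.005 = 5.965.
g = 5.965 / 0.5 = 11.93%.

11.930%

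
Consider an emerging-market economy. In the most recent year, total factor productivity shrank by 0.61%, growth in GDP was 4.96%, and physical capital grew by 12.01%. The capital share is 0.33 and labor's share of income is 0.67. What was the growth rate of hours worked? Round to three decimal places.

Labor's share = 1 − 0.33 = 0.67.
gY = gA + 0.33×12.01 + 0.67×g.
0.67×g = 4.96 + 0.61 − 3.9633 = 1.6067.
g = 1.6067 / 0.67 = 2.39806%.

Hours worked grew 2.398%.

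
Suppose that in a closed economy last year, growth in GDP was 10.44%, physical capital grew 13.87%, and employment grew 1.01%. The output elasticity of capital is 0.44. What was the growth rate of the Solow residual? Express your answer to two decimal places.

3.77%

Labor's share = 1 − 0.44 = 0.56.
Physical capital: 0.44 × 13.87 = 6.1028 pp.
Employment: 0.56 × 1.01 = 0.5656 pp.
TFP growth = 10.44 − 6.6684 = 3.7716%.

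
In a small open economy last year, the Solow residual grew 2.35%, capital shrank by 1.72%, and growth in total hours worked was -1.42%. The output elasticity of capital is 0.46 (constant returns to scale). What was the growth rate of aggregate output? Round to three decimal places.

0.792%

Labor's share = 1 − 0.46 = 0.54.
Capital: 0.46 × (-1.72) = -0.7912 pp.
Total hours worked: 0.54 × (-1.42) = -0.7668 pp.
Output growth = 2.35 + (-1.558) = 0.792%.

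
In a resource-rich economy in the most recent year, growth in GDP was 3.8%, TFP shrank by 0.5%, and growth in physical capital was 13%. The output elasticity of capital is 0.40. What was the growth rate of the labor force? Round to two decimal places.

Labor's share = 1 − 0.4 = 0.6.
gY = gA + 0.4×13 + 0.6×g.
0.6×g = 3.8 + 0.5 − 5.2 = -0.9.
g = -0.9 / 0.6 = -1.5%.

-1.50%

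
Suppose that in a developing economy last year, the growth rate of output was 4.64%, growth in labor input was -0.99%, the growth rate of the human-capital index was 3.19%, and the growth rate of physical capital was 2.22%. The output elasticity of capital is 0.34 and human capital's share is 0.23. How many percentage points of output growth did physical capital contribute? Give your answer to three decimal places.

0.755

Contribution = share × growth = 0.34 × 2.22 = 0.7548 pp.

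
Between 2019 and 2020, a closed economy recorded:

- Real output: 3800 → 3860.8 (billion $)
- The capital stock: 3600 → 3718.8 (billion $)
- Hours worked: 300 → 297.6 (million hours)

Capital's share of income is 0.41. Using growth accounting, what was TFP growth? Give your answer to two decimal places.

Real output growth = (3860.8 − 3800) / 3800 = 1.6%.
The capital stock growth = (3718.8 − 3600) / 3600 = 3.3%.
Hours worked growth = (297.6 − 300) / 300 = -0.8%.
Labor's share = 1 − 0.41 = 0.59.
The capital stock: 0.41 × 3.3 = 1.353 pp.
Hours worked: 0.59 × (-0.8) = -0.472 pp.
TFP growth = 1.6 − 0.881 = 0.719%.

0.72%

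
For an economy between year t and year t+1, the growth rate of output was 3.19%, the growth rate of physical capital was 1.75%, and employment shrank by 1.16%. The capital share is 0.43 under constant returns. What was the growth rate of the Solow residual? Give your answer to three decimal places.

Labor's share = 1 − 0.43 = 0.57.
Physical capital: 0.43 × 1.75 = 0.7525 pp.
Employment: 0.57 × (-1.16) = -0.6612 pp.
TFP growth = 3.19 − 0.0913 = 3.0987%.

3.099%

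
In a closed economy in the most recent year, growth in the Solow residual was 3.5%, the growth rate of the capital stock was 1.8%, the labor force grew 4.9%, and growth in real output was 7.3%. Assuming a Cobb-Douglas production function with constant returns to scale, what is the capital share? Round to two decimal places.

α = 0.35

gY = gA + α·gK + (1−α)·gL, so gY − gA − gL = α(gK − gL).
7.3 − 3.5 − 4.9 = α × (1.8 − 4.9).
-1.1 = -3.1 α, so α = 0.3548.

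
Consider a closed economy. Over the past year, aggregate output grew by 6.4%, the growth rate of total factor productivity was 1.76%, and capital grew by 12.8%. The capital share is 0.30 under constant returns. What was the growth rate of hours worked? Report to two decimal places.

1.14%

Labor's share = 1 − 0.3 = 0.7.
gY = gA + 0.3×12.8 + 0.7×g.
0.7×g = 6.4 − 1.76 − 3.84 = 0.8.
g = 0.8 / 0.7 = 1.1429%.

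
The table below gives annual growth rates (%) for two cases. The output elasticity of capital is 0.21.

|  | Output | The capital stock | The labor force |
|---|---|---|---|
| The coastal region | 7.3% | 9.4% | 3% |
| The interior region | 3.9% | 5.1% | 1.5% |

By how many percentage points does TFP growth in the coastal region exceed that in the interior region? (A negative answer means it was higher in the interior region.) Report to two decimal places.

1.31 percentage points

Labor's share = 1 − 0.21 = 0.79.
The coastal region: TFP = 7.3 − 1.974 − 2.37 = 2.956%.
The interior region: TFP = 3.9 − 1.071 − 1.185 = 1.644%.
Difference = 2.956 − (1.644) = 1.312 pp.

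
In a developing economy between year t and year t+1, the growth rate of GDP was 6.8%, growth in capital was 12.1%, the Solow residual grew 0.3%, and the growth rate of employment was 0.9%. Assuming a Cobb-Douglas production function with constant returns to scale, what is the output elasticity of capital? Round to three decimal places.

gY = gA + α·gK + (1−α)·gL, so gY − gA − gL = α(gK − gL).
6.8 − 0.3 − 0.9 = α × (12.1 − 0.9).
5.6 = 11.2 α, so α = 0.5.

0.500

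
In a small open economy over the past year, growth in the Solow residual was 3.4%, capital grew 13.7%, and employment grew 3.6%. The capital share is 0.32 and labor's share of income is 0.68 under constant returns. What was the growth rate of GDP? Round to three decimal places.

GDP growth was 10.232%.

Labor's share = 1 − 0.32 = 0.68.
Capital: 0.32 × 13.7 = 4.384 pp.
Employment: 0.68 × 3.6 = 2.448 pp.
Output growth = 3.4 + 6.832 = 10.232%.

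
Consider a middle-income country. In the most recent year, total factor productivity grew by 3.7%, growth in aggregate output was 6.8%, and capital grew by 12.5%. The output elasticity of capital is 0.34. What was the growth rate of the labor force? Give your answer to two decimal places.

-1.74%

Labor's share = 1 − 0.34 = 0.66.
gY = gA + 0.34×12.5 + 0.66×g.
0.66×g = 6.8 − 3.7 − 4.25 = -1.15.
g = -1.15 / 0.66 = -1.7424%.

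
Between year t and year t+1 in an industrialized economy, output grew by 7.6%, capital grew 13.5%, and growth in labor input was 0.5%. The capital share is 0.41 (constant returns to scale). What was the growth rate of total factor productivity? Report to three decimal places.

1.770%

Labor's share = 1 − 0.41 = 0.59.
Capital: 0.41 × 13.5 = 5.535 pp.
Labor input: 0.59 × 0.5 = 0.295 pp.
TFP growth = 7.6 − 5.83 = 1.77%.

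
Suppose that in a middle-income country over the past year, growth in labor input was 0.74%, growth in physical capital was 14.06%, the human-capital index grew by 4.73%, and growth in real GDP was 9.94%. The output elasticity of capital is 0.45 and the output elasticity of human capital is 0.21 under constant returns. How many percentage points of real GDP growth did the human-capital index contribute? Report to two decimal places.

Contribution = share × growth = 0.21 × 4.73 = 0.9933 pp.

0.99 percentage points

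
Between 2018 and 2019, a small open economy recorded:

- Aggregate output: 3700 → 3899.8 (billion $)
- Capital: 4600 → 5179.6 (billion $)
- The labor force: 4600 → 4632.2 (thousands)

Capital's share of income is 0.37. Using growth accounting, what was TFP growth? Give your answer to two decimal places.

0.30%

Aggregate output growth = (3899.8 − 3700) / 3700 = 5.4%.
Capital growth = (5179.6 − 4600) / 4600 = 12.6%.
The labor force growth = (4632.2 − 4600) / 4600 = 0.7%.
Labor's share = 1 − 0.37 = 0.63.
Capital: 0.37 × 12.6 = 4.662 pp.
The labor force: 0.63 × 0.7 = 0.441 pp.
TFP growth = 5.4 − 5.103 = 0.297%.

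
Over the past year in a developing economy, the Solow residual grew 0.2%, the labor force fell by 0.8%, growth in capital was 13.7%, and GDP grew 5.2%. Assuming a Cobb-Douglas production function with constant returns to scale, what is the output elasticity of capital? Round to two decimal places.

α = 0.40

gY = gA + α·gK + (1−α)·gL, so gY − gA − gL = α(gK − gL).
5.2 − 0.2 + 0.8 = α × (13.7 − (-0.8)).
5.8 = 14.5 α, so α = 0.4.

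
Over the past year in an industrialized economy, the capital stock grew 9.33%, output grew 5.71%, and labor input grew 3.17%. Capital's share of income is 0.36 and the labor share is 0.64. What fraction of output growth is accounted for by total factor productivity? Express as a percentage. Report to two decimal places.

Total factor productivity accounted for 5.65% of growth.

Labor's share = 1 − 0.36 = 0.64.
The capital stock: 0.36 × 9.33 = 3.3588 pp.
Labor input: 0.64 × 3.17 = 2.0288 pp.
TFP growth = 5.71 − 5.3876 = 0.3224%.
TFP share of growth = 0.3224 / 5.71 × 100 = 5.6462%.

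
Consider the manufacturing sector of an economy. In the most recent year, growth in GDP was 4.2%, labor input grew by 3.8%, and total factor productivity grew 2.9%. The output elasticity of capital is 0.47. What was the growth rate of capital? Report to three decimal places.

-1.519%

Labor's share = 1 − 0.47 = 0.53.
gY = gA + 0.53×3.8 + 0.47×g.
0.47×g = 4.2 − 2.9 − 2.014 = -0.714.
g = -0.714 / 0.47 = -1.51915%.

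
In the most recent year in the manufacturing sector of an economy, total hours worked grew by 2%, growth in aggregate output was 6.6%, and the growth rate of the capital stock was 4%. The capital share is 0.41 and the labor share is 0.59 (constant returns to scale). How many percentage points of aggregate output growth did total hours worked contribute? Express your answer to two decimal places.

1.18 pp

Labor's share = 1 − 0.41 = 0.59.
Contribution = share × growth = 0.59 × 2 = 1.18 pp.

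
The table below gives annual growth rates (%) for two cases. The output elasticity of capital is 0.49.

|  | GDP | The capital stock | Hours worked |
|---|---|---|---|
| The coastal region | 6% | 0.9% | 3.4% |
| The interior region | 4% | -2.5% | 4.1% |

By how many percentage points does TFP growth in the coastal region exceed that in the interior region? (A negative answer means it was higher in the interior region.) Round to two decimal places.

Labor's share = 1 − 0.49 = 0.51.
The coastal region: TFP = 6 − 0.441 − 1.734 = 3.825%.
The interior region: TFP = 4 + 1.225 − 2.091 = 3.134%.
Difference = 3.825 − (3.134) = 0.691 pp.

0.69 percentage points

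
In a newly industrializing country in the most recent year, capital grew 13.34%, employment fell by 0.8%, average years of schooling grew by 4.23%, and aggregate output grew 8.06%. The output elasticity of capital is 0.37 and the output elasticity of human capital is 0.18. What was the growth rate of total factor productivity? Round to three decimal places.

Total factor productivity growth was 2.723%.

Labor's share = 1 − 0.37 − 0.18 = 0.45.
Capital: 0.37 × 13.34 = 4.9358 pp.
Average years of schooling: 0.18 × 4.23 = 0.7614 pp.
Employment: 0.45 × (-0.8) = -0.36 pp.
TFP growth = 8.06 − 5.3372 = 2.7228%.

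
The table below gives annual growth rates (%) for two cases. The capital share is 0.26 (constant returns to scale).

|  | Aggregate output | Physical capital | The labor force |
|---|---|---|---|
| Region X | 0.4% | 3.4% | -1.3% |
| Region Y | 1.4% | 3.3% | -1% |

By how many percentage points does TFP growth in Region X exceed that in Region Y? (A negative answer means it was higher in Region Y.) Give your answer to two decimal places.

-0.80 percentage points

Labor's share = 1 − 0.26 = 0.74.
Region X: TFP = 0.4 − 0.884 + 0.962 = 0.478%.
Region Y: TFP = 1.4 − 0.858 + 0.74 = 1.282%.
Difference = 0.478 − (1.282) = -0.804 pp.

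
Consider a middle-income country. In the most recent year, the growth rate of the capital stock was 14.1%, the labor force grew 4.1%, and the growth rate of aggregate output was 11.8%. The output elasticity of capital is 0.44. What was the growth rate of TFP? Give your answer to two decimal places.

TFP growth was 3.30%.

Labor's share = 1 − 0.44 = 0.56.
The capital stock: 0.44 × 14.1 = 6.204 pp.
The labor force: 0.56 × 4.1 = 2.296 pp.
TFP growth = 11.8 − 8.5 = 3.3%.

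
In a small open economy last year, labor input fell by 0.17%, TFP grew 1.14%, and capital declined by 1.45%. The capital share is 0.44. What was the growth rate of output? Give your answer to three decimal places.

Labor's share = 1 − 0.44 = 0.56.
Capital: 0.44 × (-1.45) = -0.638 pp.
Labor input: 0.56 × (-0.17) = -0.0952 pp.
Output growth = 1.14 + (-0.7332) = 0.4068%.

Output grew 0.407%.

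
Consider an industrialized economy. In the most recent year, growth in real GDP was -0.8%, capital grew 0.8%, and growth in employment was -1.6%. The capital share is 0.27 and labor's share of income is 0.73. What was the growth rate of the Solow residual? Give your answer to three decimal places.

0.152%

Labor's share = 1 − 0.27 = 0.73.
Capital: 0.27 × 0.8 = 0.216 pp.
Employment: 0.73 × (-1.6) = -1.168 pp.
TFP growth = -0.8 + 0.952 = 0.152%.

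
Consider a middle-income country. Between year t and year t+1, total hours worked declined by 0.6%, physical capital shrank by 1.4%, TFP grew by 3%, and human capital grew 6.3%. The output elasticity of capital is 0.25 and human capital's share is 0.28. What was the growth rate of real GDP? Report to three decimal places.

Real GDP grew 4.132%.

Labor's share = 1 − 0.25 − 0.28 = 0.47.
Physical capital: 0.25 × (-1.4) = -0.35 pp.
Human capital: 0.28 × 6.3 = 1.764 pp.
Total hours worked: 0.47 × (-0.6) = -0.282 pp.
Output growth = 3 + 1.132 = 4.132%.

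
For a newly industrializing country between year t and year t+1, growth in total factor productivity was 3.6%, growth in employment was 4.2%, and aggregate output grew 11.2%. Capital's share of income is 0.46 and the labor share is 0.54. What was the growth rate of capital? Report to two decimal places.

Labor's share = 1 − 0.46 = 0.54.
gY = gA + 0.54×4.2 + 0.46×g.
0.46×g = 11.2 − 3.6 − 2.268 = 5.332.
g = 5.332 / 0.46 = 11.5913%.

11.59%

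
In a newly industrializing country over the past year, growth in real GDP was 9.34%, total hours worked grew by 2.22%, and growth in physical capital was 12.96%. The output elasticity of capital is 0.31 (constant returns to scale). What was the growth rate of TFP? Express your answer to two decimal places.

3.79%

Labor's share = 1 − 0.31 = 0.69.
Physical capital: 0.31 × 12.96 = 4.0176 pp.
Total hours worked: 0.69 × 2.22 = 1.5318 pp.
TFP growth = 9.34 − 5.5494 = 3.7906%.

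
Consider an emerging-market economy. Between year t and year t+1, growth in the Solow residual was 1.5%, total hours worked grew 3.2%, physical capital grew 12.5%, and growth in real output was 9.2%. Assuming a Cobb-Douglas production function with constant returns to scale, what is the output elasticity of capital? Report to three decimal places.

gY = gA + α·gK + (1−α)·gL, so gY − gA − gL = α(gK − gL).
9.2 − 1.5 − 3.2 = α × (12.5 − 3.2).
4.5 = 9.3 α, so α = 0.48387.

0.484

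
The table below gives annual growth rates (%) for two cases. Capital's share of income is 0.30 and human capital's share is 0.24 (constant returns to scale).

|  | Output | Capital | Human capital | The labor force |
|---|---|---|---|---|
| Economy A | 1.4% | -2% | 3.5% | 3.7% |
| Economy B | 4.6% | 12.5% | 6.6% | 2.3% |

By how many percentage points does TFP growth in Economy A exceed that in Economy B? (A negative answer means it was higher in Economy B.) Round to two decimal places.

1.25 percentage points

Labor's share = 1 − 0.3 − 0.24 = 0.46.
Economy A: TFP = 1.4 + 0.6 − 0.84 − 1.702 = -0.542%.
Economy B: TFP = 4.6 − 3.75 − 1.584 − 1.058 = -1.792%.
Difference = -0.542 − (-1.792) = 1.25 pp.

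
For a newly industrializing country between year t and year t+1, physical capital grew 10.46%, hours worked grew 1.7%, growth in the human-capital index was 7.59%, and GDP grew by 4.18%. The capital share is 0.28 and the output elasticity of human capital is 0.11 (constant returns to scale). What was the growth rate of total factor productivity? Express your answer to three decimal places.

-0.621%

Labor's share = 1 − 0.28 − 0.11 = 0.61.
Physical capital: 0.28 × 10.46 = 2.9288 pp.
The human-capital index: 0.11 × 7.59 = 0.8349 pp.
Hours worked: 0.61 × 1.7 = 1.037 pp.
TFP growth = 4.18 − 4.8007 = -0.6207%.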